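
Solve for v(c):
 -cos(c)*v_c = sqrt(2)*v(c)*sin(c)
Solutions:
 v(c) = C1*cos(c)^(sqrt(2))


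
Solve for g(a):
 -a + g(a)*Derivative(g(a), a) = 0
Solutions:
 g(a) = -sqrt(C1 + a^2)
 g(a) = sqrt(C1 + a^2)


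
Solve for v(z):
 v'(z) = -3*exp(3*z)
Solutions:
 v(z) = C1 - exp(3*z)


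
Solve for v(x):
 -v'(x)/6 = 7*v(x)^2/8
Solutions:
 v(x) = 4/(C1 + 21*x)


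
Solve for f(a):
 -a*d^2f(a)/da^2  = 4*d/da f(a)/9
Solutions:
 f(a) = C1 + C2*a^(5/9)


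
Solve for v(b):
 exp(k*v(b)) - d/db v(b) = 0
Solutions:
 v(b) = Piecewise((log(-1/(C1*k + b*k))/k, Ne(k, 0)), (nan, True))
 v(b) = Piecewise((C1 + b, Eq(k, 0)), (nan, True))


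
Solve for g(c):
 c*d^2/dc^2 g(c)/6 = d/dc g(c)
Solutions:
 g(c) = C1 + C2*c^7


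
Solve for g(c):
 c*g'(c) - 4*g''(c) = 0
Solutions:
 g(c) = C1 + C2*erfi(sqrt(2)*c/4)


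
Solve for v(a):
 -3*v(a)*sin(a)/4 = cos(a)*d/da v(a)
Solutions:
 v(a) = C1*cos(a)^(3/4)


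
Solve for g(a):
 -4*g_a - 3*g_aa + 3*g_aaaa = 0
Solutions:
 g(a) = C1 + C2*exp(-3^(1/3)*a*(3^(1/3)/(sqrt(33) + 6)^(1/3) + (sqrt(33) + 6)^(1/3))/6)*sin(3^(1/6)*a*(-3^(2/3)*(sqrt(33) + 6)^(1/3) + 3/(sqrt(33) + 6)^(1/3))/6) + C3*exp(-3^(1/3)*a*(3^(1/3)/(sqrt(33) + 6)^(1/3) + (sqrt(33) + 6)^(1/3))/6)*cos(3^(1/6)*a*(-3^(2/3)*(sqrt(33) + 6)^(1/3) + 3/(sqrt(33) + 6)^(1/3))/6) + C4*exp(3^(1/3)*a*(3^(1/3)/(sqrt(33) + 6)^(1/3) + (sqrt(33) + 6)^(1/3))/3)


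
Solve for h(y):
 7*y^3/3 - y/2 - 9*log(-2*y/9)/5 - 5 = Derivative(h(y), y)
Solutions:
 h(y) = C1 + 7*y^4/12 - y^2/4 - 9*y*log(-y)/5 + y*(-16 - 9*log(2) + 18*log(3))/5


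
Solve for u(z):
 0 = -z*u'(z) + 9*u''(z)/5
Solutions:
 u(z) = C1 + C2*erfi(sqrt(10)*z/6)


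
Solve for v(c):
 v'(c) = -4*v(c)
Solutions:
 v(c) = C1*exp(-4*c)


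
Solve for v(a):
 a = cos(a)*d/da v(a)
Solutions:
 v(a) = C1 + Integral(a/cos(a), a)


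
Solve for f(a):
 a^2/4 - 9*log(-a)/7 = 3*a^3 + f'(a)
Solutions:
 f(a) = C1 - 3*a^4/4 + a^3/12 - 9*a*log(-a)/7 + 9*a/7


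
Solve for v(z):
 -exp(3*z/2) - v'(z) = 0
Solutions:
 v(z) = C1 - 2*exp(3*z/2)/3


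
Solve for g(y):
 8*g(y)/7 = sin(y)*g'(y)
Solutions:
 g(y) = C1*(cos(y) - 1)^(4/7)/(cos(y) + 1)^(4/7)


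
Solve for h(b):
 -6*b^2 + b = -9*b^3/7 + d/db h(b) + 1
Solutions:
 h(b) = C1 + 9*b^4/28 - 2*b^3 + b^2/2 - b


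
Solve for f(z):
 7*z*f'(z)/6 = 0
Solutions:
 f(z) = C1


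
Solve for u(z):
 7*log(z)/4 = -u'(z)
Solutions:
 u(z) = C1 - 7*z*log(z)/4 + 7*z/4


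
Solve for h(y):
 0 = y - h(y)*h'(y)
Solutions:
 h(y) = -sqrt(C1 + y^2)
 h(y) = sqrt(C1 + y^2)


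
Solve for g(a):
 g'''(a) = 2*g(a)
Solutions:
 g(a) = C3*exp(2^(1/3)*a) + (C1*sin(2^(1/3)*sqrt(3)*a/2) + C2*cos(2^(1/3)*sqrt(3)*a/2))*exp(-2^(1/3)*a/2)


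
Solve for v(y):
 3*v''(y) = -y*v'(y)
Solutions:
 v(y) = C1 + C2*erf(sqrt(6)*y/6)


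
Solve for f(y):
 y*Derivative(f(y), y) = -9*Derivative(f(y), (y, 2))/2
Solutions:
 f(y) = C1 + C2*erf(y/3)


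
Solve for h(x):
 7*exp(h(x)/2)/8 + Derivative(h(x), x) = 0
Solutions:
 h(x) = 2*log(1/(C1 + 7*x)) + 8*log(2)


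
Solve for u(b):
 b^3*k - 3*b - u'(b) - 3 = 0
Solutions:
 u(b) = C1 + b^4*k/4 - 3*b^2/2 - 3*b


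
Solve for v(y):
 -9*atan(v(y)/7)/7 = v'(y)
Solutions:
 Integral(1/atan(_y/7), (_y, v(y))) = C1 - 9*y/7


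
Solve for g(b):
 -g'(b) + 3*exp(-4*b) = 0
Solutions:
 g(b) = C1 - 3*exp(-4*b)/4


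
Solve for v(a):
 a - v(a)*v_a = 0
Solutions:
 v(a) = -sqrt(C1 + a^2)
 v(a) = sqrt(C1 + a^2)


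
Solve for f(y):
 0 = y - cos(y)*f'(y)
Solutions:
 f(y) = C1 + Integral(y/cos(y), y)


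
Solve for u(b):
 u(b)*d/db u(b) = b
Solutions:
 u(b) = -sqrt(C1 + b^2)
 u(b) = sqrt(C1 + b^2)


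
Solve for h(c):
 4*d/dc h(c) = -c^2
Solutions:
 h(c) = C1 - c^3/12


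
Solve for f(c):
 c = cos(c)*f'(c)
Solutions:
 f(c) = C1 + Integral(c/cos(c), c)


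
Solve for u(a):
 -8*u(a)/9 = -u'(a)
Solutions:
 u(a) = C1*exp(8*a/9)


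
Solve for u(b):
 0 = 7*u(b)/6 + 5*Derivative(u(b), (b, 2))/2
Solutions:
 u(b) = C1*sin(sqrt(105)*b/15) + C2*cos(sqrt(105)*b/15)


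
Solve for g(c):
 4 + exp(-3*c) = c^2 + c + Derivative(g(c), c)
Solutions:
 g(c) = C1 - c^3/3 - c^2/2 + 4*c - exp(-3*c)/3


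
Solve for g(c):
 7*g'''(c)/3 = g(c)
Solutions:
 g(c) = C3*exp(3^(1/3)*7^(2/3)*c/7) + (C1*sin(3^(5/6)*7^(2/3)*c/14) + C2*cos(3^(5/6)*7^(2/3)*c/14))*exp(-3^(1/3)*7^(2/3)*c/14)


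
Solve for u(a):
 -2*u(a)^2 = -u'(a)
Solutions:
 u(a) = -1/(C1 + 2*a)


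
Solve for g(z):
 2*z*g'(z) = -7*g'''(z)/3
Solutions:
 g(z) = C1 + Integral(C2*airyai(-6^(1/3)*7^(2/3)*z/7) + C3*airybi(-6^(1/3)*7^(2/3)*z/7), z)


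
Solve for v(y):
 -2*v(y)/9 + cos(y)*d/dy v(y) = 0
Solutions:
 v(y) = C1*(sin(y) + 1)^(1/9)/(sin(y) - 1)^(1/9)


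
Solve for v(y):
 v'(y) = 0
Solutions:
 v(y) = C1


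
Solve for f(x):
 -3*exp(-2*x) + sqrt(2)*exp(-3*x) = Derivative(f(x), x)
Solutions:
 f(x) = C1 + 3*exp(-2*x)/2 - sqrt(2)*exp(-3*x)/3


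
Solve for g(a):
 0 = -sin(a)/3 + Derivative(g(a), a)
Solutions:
 g(a) = C1 - cos(a)/3


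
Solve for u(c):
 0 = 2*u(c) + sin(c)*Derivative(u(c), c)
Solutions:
 u(c) = C1*(cos(c) + 1)/(cos(c) - 1)


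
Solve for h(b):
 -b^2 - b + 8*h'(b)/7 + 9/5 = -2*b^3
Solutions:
 h(b) = C1 - 7*b^4/16 + 7*b^3/24 + 7*b^2/16 - 63*b/40


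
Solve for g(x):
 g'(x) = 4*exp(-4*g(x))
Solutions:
 g(x) = log(-I*(C1 + 16*x)^(1/4))
 g(x) = log(I*(C1 + 16*x)^(1/4))
 g(x) = log(-(C1 + 16*x)^(1/4))
 g(x) = log(C1 + 16*x)/4


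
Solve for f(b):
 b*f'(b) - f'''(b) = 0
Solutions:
 f(b) = C1 + Integral(C2*airyai(b) + C3*airybi(b), b)


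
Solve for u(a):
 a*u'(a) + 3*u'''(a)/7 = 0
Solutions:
 u(a) = C1 + Integral(C2*airyai(-3^(2/3)*7^(1/3)*a/3) + C3*airybi(-3^(2/3)*7^(1/3)*a/3), a)


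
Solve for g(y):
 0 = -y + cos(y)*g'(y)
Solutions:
 g(y) = C1 + Integral(y/cos(y), y)


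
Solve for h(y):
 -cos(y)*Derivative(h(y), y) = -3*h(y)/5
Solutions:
 h(y) = C1*(sin(y) + 1)^(3/10)/(sin(y) - 1)^(3/10)


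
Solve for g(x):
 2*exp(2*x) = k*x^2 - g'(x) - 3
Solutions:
 g(x) = C1 + k*x^3/3 - 3*x - exp(2*x)


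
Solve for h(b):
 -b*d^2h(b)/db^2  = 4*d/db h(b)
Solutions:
 h(b) = C1 + C2/b^3


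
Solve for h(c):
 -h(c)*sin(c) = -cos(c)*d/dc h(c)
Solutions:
 h(c) = C1/cos(c)


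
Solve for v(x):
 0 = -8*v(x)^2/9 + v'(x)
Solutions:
 v(x) = -9/(C1 + 8*x)


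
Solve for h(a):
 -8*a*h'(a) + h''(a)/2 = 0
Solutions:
 h(a) = C1 + C2*erfi(2*sqrt(2)*a)


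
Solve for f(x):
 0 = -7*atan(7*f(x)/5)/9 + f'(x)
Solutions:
 Integral(1/atan(7*_y/5), (_y, f(x))) = C1 + 7*x/9


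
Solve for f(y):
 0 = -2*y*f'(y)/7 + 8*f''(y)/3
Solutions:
 f(y) = C1 + C2*erfi(sqrt(42)*y/28)


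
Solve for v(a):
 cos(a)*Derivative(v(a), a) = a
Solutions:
 v(a) = C1 + Integral(a/cos(a), a)


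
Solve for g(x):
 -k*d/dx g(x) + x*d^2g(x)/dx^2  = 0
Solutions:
 g(x) = C1 + x^(re(k) + 1)*(C2*sin(log(x)*Abs(im(k))) + C3*cos(log(x)*im(k)))


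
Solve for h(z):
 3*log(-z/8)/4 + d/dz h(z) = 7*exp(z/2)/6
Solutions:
 h(z) = C1 - 3*z*log(-z)/4 + 3*z*(1 + 3*log(2))/4 + 7*exp(z/2)/3


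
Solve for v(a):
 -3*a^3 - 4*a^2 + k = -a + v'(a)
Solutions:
 v(a) = C1 - 3*a^4/4 - 4*a^3/3 + a^2/2 + a*k


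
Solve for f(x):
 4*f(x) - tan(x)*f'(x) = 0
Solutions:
 f(x) = C1*sin(x)^4


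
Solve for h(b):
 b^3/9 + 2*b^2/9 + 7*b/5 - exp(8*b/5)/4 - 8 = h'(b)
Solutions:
 h(b) = C1 + b^4/36 + 2*b^3/27 + 7*b^2/10 - 8*b - 5*exp(8*b/5)/32


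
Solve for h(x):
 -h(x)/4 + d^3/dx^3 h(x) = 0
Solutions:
 h(x) = C3*exp(2^(1/3)*x/2) + (C1*sin(2^(1/3)*sqrt(3)*x/4) + C2*cos(2^(1/3)*sqrt(3)*x/4))*exp(-2^(1/3)*x/4)


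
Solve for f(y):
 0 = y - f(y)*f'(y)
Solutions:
 f(y) = -sqrt(C1 + y^2)
 f(y) = sqrt(C1 + y^2)


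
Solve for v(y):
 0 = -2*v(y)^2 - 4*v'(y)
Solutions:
 v(y) = 2/(C1 + y)


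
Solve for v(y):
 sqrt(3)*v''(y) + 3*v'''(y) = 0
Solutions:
 v(y) = C1 + C2*y + C3*exp(-sqrt(3)*y/3)


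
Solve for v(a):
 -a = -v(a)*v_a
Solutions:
 v(a) = -sqrt(C1 + a^2)
 v(a) = sqrt(C1 + a^2)


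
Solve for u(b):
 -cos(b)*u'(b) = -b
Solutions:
 u(b) = C1 + Integral(b/cos(b), b)


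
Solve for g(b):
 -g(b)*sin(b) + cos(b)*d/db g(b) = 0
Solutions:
 g(b) = C1/cos(b)


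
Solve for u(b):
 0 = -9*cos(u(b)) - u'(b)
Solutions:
 u(b) = pi - asin((C1 + exp(18*b))/(C1 - exp(18*b)))
 u(b) = asin((C1 + exp(18*b))/(C1 - exp(18*b)))


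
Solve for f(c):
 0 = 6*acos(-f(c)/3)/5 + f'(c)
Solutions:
 Integral(1/acos(-_y/3), (_y, f(c))) = C1 - 6*c/5


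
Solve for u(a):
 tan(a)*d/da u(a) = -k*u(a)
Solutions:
 u(a) = C1*exp(-k*log(sin(a)))


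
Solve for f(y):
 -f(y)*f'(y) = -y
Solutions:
 f(y) = -sqrt(C1 + y^2)
 f(y) = sqrt(C1 + y^2)


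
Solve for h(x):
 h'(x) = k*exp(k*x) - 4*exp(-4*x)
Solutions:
 h(x) = C1 + exp(k*x) + exp(-4*x)


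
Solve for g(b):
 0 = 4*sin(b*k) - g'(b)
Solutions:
 g(b) = C1 - 4*cos(b*k)/k


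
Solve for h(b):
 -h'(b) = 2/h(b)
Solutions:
 h(b) = -sqrt(C1 - 4*b)
 h(b) = sqrt(C1 - 4*b)


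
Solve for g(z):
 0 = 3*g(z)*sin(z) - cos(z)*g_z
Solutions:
 g(z) = C1/cos(z)^3


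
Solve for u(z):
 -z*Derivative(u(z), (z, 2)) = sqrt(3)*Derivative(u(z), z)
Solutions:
 u(z) = C1 + C2*z^(1 - sqrt(3))


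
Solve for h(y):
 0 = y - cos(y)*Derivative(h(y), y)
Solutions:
 h(y) = C1 + Integral(y/cos(y), y)


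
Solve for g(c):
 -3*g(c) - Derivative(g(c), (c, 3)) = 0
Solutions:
 g(c) = C3*exp(-3^(1/3)*c) + (C1*sin(3^(5/6)*c/2) + C2*cos(3^(5/6)*c/2))*exp(3^(1/3)*c/2)


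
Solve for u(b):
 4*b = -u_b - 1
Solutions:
 u(b) = C1 - 2*b^2 - b


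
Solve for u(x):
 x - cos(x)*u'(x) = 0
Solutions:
 u(x) = C1 + Integral(x/cos(x), x)


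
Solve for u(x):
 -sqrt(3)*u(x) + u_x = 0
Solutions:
 u(x) = C1*exp(sqrt(3)*x)


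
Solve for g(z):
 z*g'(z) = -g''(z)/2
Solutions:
 g(z) = C1 + C2*erf(z)


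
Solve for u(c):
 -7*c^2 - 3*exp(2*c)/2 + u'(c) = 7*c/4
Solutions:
 u(c) = C1 + 7*c^3/3 + 7*c^2/8 + 3*exp(2*c)/4


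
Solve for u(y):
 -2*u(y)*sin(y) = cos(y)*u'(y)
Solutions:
 u(y) = C1*cos(y)^2


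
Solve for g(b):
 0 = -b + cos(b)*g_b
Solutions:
 g(b) = C1 + Integral(b/cos(b), b)


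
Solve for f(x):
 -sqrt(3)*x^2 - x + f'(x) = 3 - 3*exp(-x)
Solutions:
 f(x) = C1 + sqrt(3)*x^3/3 + x^2/2 + 3*x + 3*exp(-x)


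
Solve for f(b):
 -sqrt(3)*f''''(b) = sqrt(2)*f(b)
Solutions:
 f(b) = (C1*sin(2^(5/8)*3^(7/8)*b/6) + C2*cos(2^(5/8)*3^(7/8)*b/6))*exp(-2^(5/8)*3^(7/8)*b/6) + (C3*sin(2^(5/8)*3^(7/8)*b/6) + C4*cos(2^(5/8)*3^(7/8)*b/6))*exp(2^(5/8)*3^(7/8)*b/6)


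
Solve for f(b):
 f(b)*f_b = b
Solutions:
 f(b) = -sqrt(C1 + b^2)
 f(b) = sqrt(C1 + b^2)


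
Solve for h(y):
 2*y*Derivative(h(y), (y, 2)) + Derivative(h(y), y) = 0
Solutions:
 h(y) = C1 + C2*sqrt(y)


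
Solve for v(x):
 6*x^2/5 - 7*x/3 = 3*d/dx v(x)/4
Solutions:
 v(x) = C1 + 8*x^3/15 - 14*x^2/9


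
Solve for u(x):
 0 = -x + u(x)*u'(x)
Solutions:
 u(x) = -sqrt(C1 + x^2)
 u(x) = sqrt(C1 + x^2)


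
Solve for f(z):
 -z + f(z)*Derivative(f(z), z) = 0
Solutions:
 f(z) = -sqrt(C1 + z^2)
 f(z) = sqrt(C1 + z^2)


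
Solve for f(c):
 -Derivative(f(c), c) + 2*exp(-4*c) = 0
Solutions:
 f(c) = C1 - exp(-4*c)/2


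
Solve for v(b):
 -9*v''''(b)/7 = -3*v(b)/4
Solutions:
 v(b) = C1*exp(-sqrt(2)*3^(3/4)*7^(1/4)*b/6) + C2*exp(sqrt(2)*3^(3/4)*7^(1/4)*b/6) + C3*sin(sqrt(2)*3^(3/4)*7^(1/4)*b/6) + C4*cos(sqrt(2)*3^(3/4)*7^(1/4)*b/6)


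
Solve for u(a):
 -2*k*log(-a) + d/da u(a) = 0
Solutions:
 u(a) = C1 + 2*a*k*log(-a) - 2*a*k


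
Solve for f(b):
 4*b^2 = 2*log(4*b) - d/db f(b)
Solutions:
 f(b) = C1 - 4*b^3/3 + 2*b*log(b) - 2*b + b*log(16)


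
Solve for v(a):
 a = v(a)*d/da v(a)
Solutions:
 v(a) = -sqrt(C1 + a^2)
 v(a) = sqrt(C1 + a^2)


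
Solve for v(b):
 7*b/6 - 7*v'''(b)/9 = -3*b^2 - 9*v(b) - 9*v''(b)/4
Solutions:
 v(b) = C1*exp(3*b*(-3^(1/3)*(56*sqrt(1027) + 1811)^(1/3) - 27*3^(2/3)/(56*sqrt(1027) + 1811)^(1/3) + 18)/56)*sin(3*3^(1/6)*b*(-3^(2/3)*(56*sqrt(1027) + 1811)^(1/3) + 81/(56*sqrt(1027) + 1811)^(1/3))/56) + C2*exp(3*b*(-3^(1/3)*(56*sqrt(1027) + 1811)^(1/3) - 27*3^(2/3)/(56*sqrt(1027) + 1811)^(1/3) + 18)/56)*cos(3*3^(1/6)*b*(-3^(2/3)*(56*sqrt(1027) + 1811)^(1/3) + 81/(56*sqrt(1027) + 1811)^(1/3))/56) + C3*exp(3*b*(27*3^(2/3)/(56*sqrt(1027) + 1811)^(1/3) + 9 + 3^(1/3)*(56*sqrt(1027) + 1811)^(1/3))/28) - b^2/3 - 7*b/54 + 1/6


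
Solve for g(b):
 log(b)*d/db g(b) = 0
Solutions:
 g(b) = C1


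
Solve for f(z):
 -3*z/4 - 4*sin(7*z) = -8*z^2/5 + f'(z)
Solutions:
 f(z) = C1 + 8*z^3/15 - 3*z^2/8 + 4*cos(7*z)/7


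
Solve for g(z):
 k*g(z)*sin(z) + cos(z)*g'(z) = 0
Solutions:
 g(z) = C1*exp(k*log(cos(z)))


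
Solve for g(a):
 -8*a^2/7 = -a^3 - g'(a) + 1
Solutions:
 g(a) = C1 - a^4/4 + 8*a^3/21 + a


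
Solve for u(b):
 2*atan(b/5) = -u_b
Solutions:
 u(b) = C1 - 2*b*atan(b/5) + 5*log(b^2 + 25)


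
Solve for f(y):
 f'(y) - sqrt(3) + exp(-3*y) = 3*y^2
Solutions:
 f(y) = C1 + y^3 + sqrt(3)*y + exp(-3*y)/3


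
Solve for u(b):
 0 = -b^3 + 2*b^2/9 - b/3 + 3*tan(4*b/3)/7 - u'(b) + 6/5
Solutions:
 u(b) = C1 - b^4/4 + 2*b^3/27 - b^2/6 + 6*b/5 - 9*log(cos(4*b/3))/28


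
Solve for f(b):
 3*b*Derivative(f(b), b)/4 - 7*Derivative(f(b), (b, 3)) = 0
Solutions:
 f(b) = C1 + Integral(C2*airyai(294^(1/3)*b/14) + C3*airybi(294^(1/3)*b/14), b)


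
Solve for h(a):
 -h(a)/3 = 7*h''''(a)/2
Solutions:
 h(a) = (C1*sin(42^(3/4)*a/42) + C2*cos(42^(3/4)*a/42))*exp(-42^(3/4)*a/42) + (C3*sin(42^(3/4)*a/42) + C4*cos(42^(3/4)*a/42))*exp(42^(3/4)*a/42)


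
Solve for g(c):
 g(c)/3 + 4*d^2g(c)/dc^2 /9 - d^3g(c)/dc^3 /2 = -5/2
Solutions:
 g(c) = C1*exp(c*(-(81*sqrt(7585) + 7073)^(1/3) - 64/(81*sqrt(7585) + 7073)^(1/3) + 16)/54)*sin(sqrt(3)*c*(-(81*sqrt(7585) + 7073)^(1/3) + 64/(81*sqrt(7585) + 7073)^(1/3))/54) + C2*exp(c*(-(81*sqrt(7585) + 7073)^(1/3) - 64/(81*sqrt(7585) + 7073)^(1/3) + 16)/54)*cos(sqrt(3)*c*(-(81*sqrt(7585) + 7073)^(1/3) + 64/(81*sqrt(7585) + 7073)^(1/3))/54) + C3*exp(c*(64/(81*sqrt(7585) + 7073)^(1/3) + 8 + (81*sqrt(7585) + 7073)^(1/3))/27) - 15/2


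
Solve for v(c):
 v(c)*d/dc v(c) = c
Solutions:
 v(c) = -sqrt(C1 + c^2)
 v(c) = sqrt(C1 + c^2)


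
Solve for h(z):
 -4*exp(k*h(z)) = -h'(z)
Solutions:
 h(z) = Piecewise((log(-1/(C1*k + 4*k*z))/k, Ne(k, 0)), (nan, True))
 h(z) = Piecewise((C1 + 4*z, Eq(k, 0)), (nan, True))


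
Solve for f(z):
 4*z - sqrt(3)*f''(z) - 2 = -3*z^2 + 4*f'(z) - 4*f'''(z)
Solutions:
 f(z) = C1 + C2*exp(z*(sqrt(3) + sqrt(67))/8) + C3*exp(z*(-sqrt(67) + sqrt(3))/8) + z^3/4 - 3*sqrt(3)*z^2/16 + z^2/2 - sqrt(3)*z/4 + 41*z/32


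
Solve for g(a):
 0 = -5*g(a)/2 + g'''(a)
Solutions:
 g(a) = C3*exp(2^(2/3)*5^(1/3)*a/2) + (C1*sin(2^(2/3)*sqrt(3)*5^(1/3)*a/4) + C2*cos(2^(2/3)*sqrt(3)*5^(1/3)*a/4))*exp(-2^(2/3)*5^(1/3)*a/4)


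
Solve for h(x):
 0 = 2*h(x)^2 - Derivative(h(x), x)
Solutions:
 h(x) = -1/(C1 + 2*x)


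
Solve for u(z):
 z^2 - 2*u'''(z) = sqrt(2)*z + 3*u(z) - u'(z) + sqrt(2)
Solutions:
 u(z) = C1*exp(6^(1/3)*z*(6^(1/3)/(sqrt(723) + 27)^(1/3) + (sqrt(723) + 27)^(1/3))/12)*sin(2^(1/3)*3^(1/6)*z*(-3^(2/3)*(sqrt(723) + 27)^(1/3) + 3*2^(1/3)/(sqrt(723) + 27)^(1/3))/12) + C2*exp(6^(1/3)*z*(6^(1/3)/(sqrt(723) + 27)^(1/3) + (sqrt(723) + 27)^(1/3))/12)*cos(2^(1/3)*3^(1/6)*z*(-3^(2/3)*(sqrt(723) + 27)^(1/3) + 3*2^(1/3)/(sqrt(723) + 27)^(1/3))/12) + C3*exp(-6^(1/3)*z*(6^(1/3)/(sqrt(723) + 27)^(1/3) + (sqrt(723) + 27)^(1/3))/6) + z^2/3 - sqrt(2)*z/3 + 2*z/9 - 4*sqrt(2)/9 + 2/27


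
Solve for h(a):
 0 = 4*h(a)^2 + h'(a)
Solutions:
 h(a) = 1/(C1 + 4*a)


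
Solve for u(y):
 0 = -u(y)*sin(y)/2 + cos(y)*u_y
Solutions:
 u(y) = C1/sqrt(cos(y))


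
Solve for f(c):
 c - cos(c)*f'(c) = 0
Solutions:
 f(c) = C1 + Integral(c/cos(c), c)


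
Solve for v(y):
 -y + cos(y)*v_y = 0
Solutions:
 v(y) = C1 + Integral(y/cos(y), y)


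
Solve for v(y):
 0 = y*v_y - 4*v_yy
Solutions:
 v(y) = C1 + C2*erfi(sqrt(2)*y/4)


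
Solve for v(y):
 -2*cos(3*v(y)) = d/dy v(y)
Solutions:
 v(y) = -asin((C1 + exp(12*y))/(C1 - exp(12*y)))/3 + pi/3
 v(y) = asin((C1 + exp(12*y))/(C1 - exp(12*y)))/3


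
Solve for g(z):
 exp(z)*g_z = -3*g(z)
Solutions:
 g(z) = C1*exp(3*exp(-z))


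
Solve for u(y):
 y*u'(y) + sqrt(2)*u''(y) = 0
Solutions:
 u(y) = C1 + C2*erf(2^(1/4)*y/2)


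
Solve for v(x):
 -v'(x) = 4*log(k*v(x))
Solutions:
 li(k*v(x))/k = C1 - 4*x


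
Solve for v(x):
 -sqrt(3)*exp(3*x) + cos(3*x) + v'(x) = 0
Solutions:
 v(x) = C1 + sqrt(3)*exp(3*x)/3 - sin(3*x)/3


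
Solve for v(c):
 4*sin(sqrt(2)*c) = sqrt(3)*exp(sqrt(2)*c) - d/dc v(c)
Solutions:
 v(c) = C1 + sqrt(6)*exp(sqrt(2)*c)/2 + 2*sqrt(2)*cos(sqrt(2)*c)


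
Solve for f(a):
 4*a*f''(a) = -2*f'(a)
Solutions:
 f(a) = C1 + C2*sqrt(a)


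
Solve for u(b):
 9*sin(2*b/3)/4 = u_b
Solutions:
 u(b) = C1 - 27*cos(2*b/3)/8


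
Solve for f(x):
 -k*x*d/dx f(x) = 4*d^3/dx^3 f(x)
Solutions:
 f(x) = C1 + Integral(C2*airyai(2^(1/3)*x*(-k)^(1/3)/2) + C3*airybi(2^(1/3)*x*(-k)^(1/3)/2), x)


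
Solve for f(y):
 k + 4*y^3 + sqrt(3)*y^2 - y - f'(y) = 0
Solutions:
 f(y) = C1 + k*y + y^4 + sqrt(3)*y^3/3 - y^2/2


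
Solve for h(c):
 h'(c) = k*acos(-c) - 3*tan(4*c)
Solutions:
 h(c) = C1 + k*(c*acos(-c) + sqrt(1 - c^2)) + 3*log(cos(4*c))/4


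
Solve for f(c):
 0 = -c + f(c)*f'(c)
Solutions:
 f(c) = -sqrt(C1 + c^2)
 f(c) = sqrt(C1 + c^2)


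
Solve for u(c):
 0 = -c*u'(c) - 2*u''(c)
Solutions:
 u(c) = C1 + C2*erf(c/2)


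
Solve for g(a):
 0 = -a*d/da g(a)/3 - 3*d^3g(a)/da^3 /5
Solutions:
 g(a) = C1 + Integral(C2*airyai(-15^(1/3)*a/3) + C3*airybi(-15^(1/3)*a/3), a)


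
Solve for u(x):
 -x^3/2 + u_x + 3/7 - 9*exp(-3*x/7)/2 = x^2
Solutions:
 u(x) = C1 + x^4/8 + x^3/3 - 3*x/7 - 21*exp(-3*x/7)/2


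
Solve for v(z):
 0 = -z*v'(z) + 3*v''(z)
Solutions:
 v(z) = C1 + C2*erfi(sqrt(6)*z/6)


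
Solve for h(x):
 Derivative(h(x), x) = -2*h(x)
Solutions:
 h(x) = C1*exp(-2*x)


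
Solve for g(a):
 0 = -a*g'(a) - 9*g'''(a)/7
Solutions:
 g(a) = C1 + Integral(C2*airyai(-21^(1/3)*a/3) + C3*airybi(-21^(1/3)*a/3), a)


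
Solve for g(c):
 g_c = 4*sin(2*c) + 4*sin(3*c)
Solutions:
 g(c) = C1 - 2*cos(2*c) - 4*cos(3*c)/3


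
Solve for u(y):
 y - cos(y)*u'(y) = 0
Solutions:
 u(y) = C1 + Integral(y/cos(y), y)


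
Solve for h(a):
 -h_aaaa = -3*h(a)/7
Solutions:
 h(a) = C1*exp(-3^(1/4)*7^(3/4)*a/7) + C2*exp(3^(1/4)*7^(3/4)*a/7) + C3*sin(3^(1/4)*7^(3/4)*a/7) + C4*cos(3^(1/4)*7^(3/4)*a/7)


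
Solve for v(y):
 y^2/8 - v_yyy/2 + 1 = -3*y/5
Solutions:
 v(y) = C1 + C2*y + C3*y^2 + y^5/240 + y^4/20 + y^3/3


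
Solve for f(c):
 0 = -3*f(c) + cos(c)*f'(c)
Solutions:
 f(c) = C1*(sin(c) + 1)^(3/2)/(sin(c) - 1)^(3/2)


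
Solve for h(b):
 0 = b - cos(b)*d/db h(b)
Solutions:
 h(b) = C1 + Integral(b/cos(b), b)


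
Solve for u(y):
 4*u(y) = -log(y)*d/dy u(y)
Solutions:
 u(y) = C1*exp(-4*li(y))


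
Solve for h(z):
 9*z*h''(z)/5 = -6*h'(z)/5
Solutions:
 h(z) = C1 + C2*z^(1/3)


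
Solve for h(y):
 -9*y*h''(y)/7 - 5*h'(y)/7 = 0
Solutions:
 h(y) = C1 + C2*y^(4/9)


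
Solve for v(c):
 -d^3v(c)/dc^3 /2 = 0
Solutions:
 v(c) = C1 + C2*c + C3*c^2


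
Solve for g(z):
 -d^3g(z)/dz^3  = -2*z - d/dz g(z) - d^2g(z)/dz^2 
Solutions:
 g(z) = C1 + C2*exp(z*(1 - sqrt(5))/2) + C3*exp(z*(1 + sqrt(5))/2) - z^2 + 2*z


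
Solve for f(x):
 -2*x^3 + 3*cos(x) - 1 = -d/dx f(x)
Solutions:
 f(x) = C1 + x^4/2 + x - 3*sin(x)


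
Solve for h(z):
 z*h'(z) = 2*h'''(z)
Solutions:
 h(z) = C1 + Integral(C2*airyai(2^(2/3)*z/2) + C3*airybi(2^(2/3)*z/2), z)


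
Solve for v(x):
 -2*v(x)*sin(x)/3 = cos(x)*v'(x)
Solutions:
 v(x) = C1*cos(x)^(2/3)


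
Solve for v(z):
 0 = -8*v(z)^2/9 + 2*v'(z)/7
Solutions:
 v(z) = -9/(C1 + 28*z)


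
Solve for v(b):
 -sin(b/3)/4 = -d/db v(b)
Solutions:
 v(b) = C1 - 3*cos(b/3)/4


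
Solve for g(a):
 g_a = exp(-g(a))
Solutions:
 g(a) = log(C1 + a)


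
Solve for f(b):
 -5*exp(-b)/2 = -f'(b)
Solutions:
 f(b) = C1 - 5*exp(-b)/2


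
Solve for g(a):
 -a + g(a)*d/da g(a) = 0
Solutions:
 g(a) = -sqrt(C1 + a^2)
 g(a) = sqrt(C1 + a^2)


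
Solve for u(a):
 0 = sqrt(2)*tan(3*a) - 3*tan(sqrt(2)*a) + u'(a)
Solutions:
 u(a) = C1 + sqrt(2)*log(cos(3*a))/3 - 3*sqrt(2)*log(cos(sqrt(2)*a))/2


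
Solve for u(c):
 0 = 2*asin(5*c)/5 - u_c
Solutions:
 u(c) = C1 + 2*c*asin(5*c)/5 + 2*sqrt(1 - 25*c^2)/25


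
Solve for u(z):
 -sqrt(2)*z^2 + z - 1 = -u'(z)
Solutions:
 u(z) = C1 + sqrt(2)*z^3/3 - z^2/2 + z


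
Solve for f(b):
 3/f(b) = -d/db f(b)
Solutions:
 f(b) = -sqrt(C1 - 6*b)
 f(b) = sqrt(C1 - 6*b)


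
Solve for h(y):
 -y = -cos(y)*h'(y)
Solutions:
 h(y) = C1 + Integral(y/cos(y), y)


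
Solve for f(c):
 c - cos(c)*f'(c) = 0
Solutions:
 f(c) = C1 + Integral(c/cos(c), c)


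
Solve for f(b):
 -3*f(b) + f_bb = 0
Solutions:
 f(b) = C1*exp(-sqrt(3)*b) + C2*exp(sqrt(3)*b)


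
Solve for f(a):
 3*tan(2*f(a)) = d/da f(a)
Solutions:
 f(a) = -asin(C1*exp(6*a))/2 + pi/2
 f(a) = asin(C1*exp(6*a))/2


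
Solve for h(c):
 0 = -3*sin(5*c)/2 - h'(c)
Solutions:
 h(c) = C1 + 3*cos(5*c)/10


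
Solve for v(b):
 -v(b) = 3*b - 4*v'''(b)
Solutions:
 v(b) = C3*exp(2^(1/3)*b/2) - 3*b + (C1*sin(2^(1/3)*sqrt(3)*b/4) + C2*cos(2^(1/3)*sqrt(3)*b/4))*exp(-2^(1/3)*b/4)


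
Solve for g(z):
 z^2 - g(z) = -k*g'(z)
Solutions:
 g(z) = C1*exp(z/k) + 2*k^2 + 2*k*z + z^2


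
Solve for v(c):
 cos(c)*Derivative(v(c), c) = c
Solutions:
 v(c) = C1 + Integral(c/cos(c), c)


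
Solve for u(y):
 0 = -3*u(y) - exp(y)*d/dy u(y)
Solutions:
 u(y) = C1*exp(3*exp(-y))


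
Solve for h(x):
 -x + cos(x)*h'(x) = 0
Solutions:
 h(x) = C1 + Integral(x/cos(x), x)


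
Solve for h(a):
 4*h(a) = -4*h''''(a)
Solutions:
 h(a) = (C1*sin(sqrt(2)*a/2) + C2*cos(sqrt(2)*a/2))*exp(-sqrt(2)*a/2) + (C3*sin(sqrt(2)*a/2) + C4*cos(sqrt(2)*a/2))*exp(sqrt(2)*a/2)


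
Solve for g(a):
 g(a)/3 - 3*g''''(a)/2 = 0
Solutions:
 g(a) = C1*exp(-2^(1/4)*sqrt(3)*a/3) + C2*exp(2^(1/4)*sqrt(3)*a/3) + C3*sin(2^(1/4)*sqrt(3)*a/3) + C4*cos(2^(1/4)*sqrt(3)*a/3)


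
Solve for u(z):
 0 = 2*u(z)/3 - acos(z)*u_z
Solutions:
 u(z) = C1*exp(2*Integral(1/acos(z), z)/3)


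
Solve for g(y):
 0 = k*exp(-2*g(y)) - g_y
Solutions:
 g(y) = log(-sqrt(C1 + 2*k*y))
 g(y) = log(C1 + 2*k*y)/2


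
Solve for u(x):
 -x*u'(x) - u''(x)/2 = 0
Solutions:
 u(x) = C1 + C2*erf(x)


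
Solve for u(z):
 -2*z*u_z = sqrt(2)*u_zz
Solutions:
 u(z) = C1 + C2*erf(2^(3/4)*z/2)


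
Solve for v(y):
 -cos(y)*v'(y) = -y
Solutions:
 v(y) = C1 + Integral(y/cos(y), y)


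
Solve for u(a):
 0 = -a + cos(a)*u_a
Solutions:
 u(a) = C1 + Integral(a/cos(a), a)


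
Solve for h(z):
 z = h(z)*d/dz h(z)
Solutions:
 h(z) = -sqrt(C1 + z^2)
 h(z) = sqrt(C1 + z^2)


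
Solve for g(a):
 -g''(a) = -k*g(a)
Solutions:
 g(a) = C1*exp(-a*sqrt(k)) + C2*exp(a*sqrt(k))


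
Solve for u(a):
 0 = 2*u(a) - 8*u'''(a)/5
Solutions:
 u(a) = C3*exp(10^(1/3)*a/2) + (C1*sin(10^(1/3)*sqrt(3)*a/4) + C2*cos(10^(1/3)*sqrt(3)*a/4))*exp(-10^(1/3)*a/4)


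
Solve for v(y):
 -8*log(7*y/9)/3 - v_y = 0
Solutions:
 v(y) = C1 - 8*y*log(y)/3 - 8*y*log(7)/3 + 8*y/3 + 16*y*log(3)/3


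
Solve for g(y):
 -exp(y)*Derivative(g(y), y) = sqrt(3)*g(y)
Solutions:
 g(y) = C1*exp(sqrt(3)*exp(-y))


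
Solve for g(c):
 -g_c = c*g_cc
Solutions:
 g(c) = C1 + C2*log(c)


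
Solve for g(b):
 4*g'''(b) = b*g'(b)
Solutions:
 g(b) = C1 + Integral(C2*airyai(2^(1/3)*b/2) + C3*airybi(2^(1/3)*b/2), b)


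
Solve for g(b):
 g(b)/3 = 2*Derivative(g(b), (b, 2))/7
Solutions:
 g(b) = C1*exp(-sqrt(42)*b/6) + C2*exp(sqrt(42)*b/6)


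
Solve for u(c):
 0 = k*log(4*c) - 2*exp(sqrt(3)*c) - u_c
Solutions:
 u(c) = C1 + c*k*log(c) + c*k*(-1 + 2*log(2)) - 2*sqrt(3)*exp(sqrt(3)*c)/3


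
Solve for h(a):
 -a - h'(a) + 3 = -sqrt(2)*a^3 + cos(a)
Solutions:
 h(a) = C1 + sqrt(2)*a^4/4 - a^2/2 + 3*a - sin(a)


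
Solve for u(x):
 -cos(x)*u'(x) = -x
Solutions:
 u(x) = C1 + Integral(x/cos(x), x)


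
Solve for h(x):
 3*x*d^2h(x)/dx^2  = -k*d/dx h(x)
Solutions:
 h(x) = C1 + x^(1 - re(k)/3)*(C2*sin(log(x)*Abs(im(k))/3) + C3*cos(log(x)*im(k)/3))


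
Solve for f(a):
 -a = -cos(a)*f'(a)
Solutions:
 f(a) = C1 + Integral(a/cos(a), a)


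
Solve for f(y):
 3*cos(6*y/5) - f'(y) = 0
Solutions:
 f(y) = C1 + 5*sin(6*y/5)/2


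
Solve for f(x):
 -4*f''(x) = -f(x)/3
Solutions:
 f(x) = C1*exp(-sqrt(3)*x/6) + C2*exp(sqrt(3)*x/6)


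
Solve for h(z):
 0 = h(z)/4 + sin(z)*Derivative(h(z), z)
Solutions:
 h(z) = C1*(cos(z) + 1)^(1/8)/(cos(z) - 1)^(1/8)


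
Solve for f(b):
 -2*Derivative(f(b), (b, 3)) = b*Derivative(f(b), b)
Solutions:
 f(b) = C1 + Integral(C2*airyai(-2^(2/3)*b/2) + C3*airybi(-2^(2/3)*b/2), b)


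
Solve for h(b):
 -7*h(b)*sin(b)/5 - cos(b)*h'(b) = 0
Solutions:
 h(b) = C1*cos(b)^(7/5)


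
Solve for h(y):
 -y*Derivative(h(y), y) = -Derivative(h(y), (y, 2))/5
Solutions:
 h(y) = C1 + C2*erfi(sqrt(10)*y/2)


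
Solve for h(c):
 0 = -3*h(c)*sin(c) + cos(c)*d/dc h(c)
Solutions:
 h(c) = C1/cos(c)^3


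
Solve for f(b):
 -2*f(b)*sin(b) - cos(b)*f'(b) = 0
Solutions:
 f(b) = C1*cos(b)^2


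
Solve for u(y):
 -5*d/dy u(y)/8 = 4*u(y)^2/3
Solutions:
 u(y) = 15/(C1 + 32*y)


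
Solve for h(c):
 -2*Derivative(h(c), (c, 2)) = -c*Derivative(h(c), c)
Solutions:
 h(c) = C1 + C2*erfi(c/2)


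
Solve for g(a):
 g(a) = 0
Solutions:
 g(a) = 0


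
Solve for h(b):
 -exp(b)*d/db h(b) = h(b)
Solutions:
 h(b) = C1*exp(exp(-b))


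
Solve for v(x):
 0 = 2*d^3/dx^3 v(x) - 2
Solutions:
 v(x) = C1 + C2*x + C3*x^2 + x^3/6


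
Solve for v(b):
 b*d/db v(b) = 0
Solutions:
 v(b) = C1


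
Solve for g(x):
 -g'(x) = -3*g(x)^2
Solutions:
 g(x) = -1/(C1 + 3*x)


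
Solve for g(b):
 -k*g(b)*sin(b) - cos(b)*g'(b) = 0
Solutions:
 g(b) = C1*exp(k*log(cos(b)))


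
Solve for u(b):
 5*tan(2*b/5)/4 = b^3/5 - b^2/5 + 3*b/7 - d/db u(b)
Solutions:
 u(b) = C1 + b^4/20 - b^3/15 + 3*b^2/14 + 25*log(cos(2*b/5))/8


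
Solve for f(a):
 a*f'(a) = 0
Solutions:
 f(a) = C1


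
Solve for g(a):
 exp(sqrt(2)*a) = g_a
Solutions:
 g(a) = C1 + sqrt(2)*exp(sqrt(2)*a)/2


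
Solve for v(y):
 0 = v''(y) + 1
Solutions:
 v(y) = C1 + C2*y - y^2/2


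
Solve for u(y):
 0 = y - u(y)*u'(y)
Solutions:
 u(y) = -sqrt(C1 + y^2)
 u(y) = sqrt(C1 + y^2)


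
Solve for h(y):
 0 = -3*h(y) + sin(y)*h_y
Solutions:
 h(y) = C1*(cos(y) - 1)^(3/2)/(cos(y) + 1)^(3/2)


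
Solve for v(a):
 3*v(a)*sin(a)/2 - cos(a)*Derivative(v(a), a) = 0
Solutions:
 v(a) = C1/cos(a)^(3/2)


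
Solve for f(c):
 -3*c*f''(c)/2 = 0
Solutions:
 f(c) = C1 + C2*c


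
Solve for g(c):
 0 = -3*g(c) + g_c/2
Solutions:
 g(c) = C1*exp(6*c)


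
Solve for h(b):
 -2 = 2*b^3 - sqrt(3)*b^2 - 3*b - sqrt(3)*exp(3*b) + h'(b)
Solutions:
 h(b) = C1 - b^4/2 + sqrt(3)*b^3/3 + 3*b^2/2 - 2*b + sqrt(3)*exp(3*b)/3


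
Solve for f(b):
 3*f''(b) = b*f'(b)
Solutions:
 f(b) = C1 + C2*erfi(sqrt(6)*b/6)


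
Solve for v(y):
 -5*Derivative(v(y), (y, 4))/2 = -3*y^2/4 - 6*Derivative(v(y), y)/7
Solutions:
 v(y) = C1 + C4*exp(12^(1/3)*35^(2/3)*y/35) - 7*y^3/24 + (C2*sin(3^(5/6)*70^(2/3)*y/70) + C3*cos(3^(5/6)*70^(2/3)*y/70))*exp(-12^(1/3)*35^(2/3)*y/70)


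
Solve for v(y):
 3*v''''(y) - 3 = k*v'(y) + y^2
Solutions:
 v(y) = C1 + C2*exp(3^(2/3)*k^(1/3)*y/3) + C3*exp(k^(1/3)*y*(-3^(2/3) + 3*3^(1/6)*I)/6) + C4*exp(-k^(1/3)*y*(3^(2/3) + 3*3^(1/6)*I)/6) - y^3/(3*k) - 3*y/k


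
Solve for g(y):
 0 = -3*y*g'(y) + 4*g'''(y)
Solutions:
 g(y) = C1 + Integral(C2*airyai(6^(1/3)*y/2) + C3*airybi(6^(1/3)*y/2), y)


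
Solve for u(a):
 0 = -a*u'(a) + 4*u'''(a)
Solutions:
 u(a) = C1 + Integral(C2*airyai(2^(1/3)*a/2) + C3*airybi(2^(1/3)*a/2), a)


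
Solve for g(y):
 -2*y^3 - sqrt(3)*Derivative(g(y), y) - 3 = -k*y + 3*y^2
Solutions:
 g(y) = C1 + sqrt(3)*k*y^2/6 - sqrt(3)*y^4/6 - sqrt(3)*y^3/3 - sqrt(3)*y


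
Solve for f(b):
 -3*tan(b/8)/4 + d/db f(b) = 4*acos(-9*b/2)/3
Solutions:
 f(b) = C1 + 4*b*acos(-9*b/2)/3 + 4*sqrt(4 - 81*b^2)/27 - 6*log(cos(b/8))


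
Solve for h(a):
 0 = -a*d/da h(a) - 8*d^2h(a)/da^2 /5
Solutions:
 h(a) = C1 + C2*erf(sqrt(5)*a/4)


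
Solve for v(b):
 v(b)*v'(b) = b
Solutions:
 v(b) = -sqrt(C1 + b^2)
 v(b) = sqrt(C1 + b^2)


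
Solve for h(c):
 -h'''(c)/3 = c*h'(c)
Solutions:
 h(c) = C1 + Integral(C2*airyai(-3^(1/3)*c) + C3*airybi(-3^(1/3)*c), c)


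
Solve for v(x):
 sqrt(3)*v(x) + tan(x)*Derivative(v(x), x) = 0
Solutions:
 v(x) = C1/sin(x)^(sqrt(3))


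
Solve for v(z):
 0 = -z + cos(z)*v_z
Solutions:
 v(z) = C1 + Integral(z/cos(z), z)


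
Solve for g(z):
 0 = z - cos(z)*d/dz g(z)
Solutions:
 g(z) = C1 + Integral(z/cos(z), z)


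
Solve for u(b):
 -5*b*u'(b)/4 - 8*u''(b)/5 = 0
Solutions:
 u(b) = C1 + C2*erf(5*b/8)


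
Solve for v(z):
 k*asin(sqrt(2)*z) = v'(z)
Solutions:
 v(z) = C1 + k*(z*asin(sqrt(2)*z) + sqrt(2)*sqrt(1 - 2*z^2)/2)


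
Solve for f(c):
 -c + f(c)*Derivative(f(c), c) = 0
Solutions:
 f(c) = -sqrt(C1 + c^2)
 f(c) = sqrt(C1 + c^2)


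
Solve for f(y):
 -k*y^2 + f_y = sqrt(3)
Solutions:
 f(y) = C1 + k*y^3/3 + sqrt(3)*y


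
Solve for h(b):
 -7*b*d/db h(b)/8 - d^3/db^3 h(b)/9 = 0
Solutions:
 h(b) = C1 + Integral(C2*airyai(-63^(1/3)*b/2) + C3*airybi(-63^(1/3)*b/2), b)


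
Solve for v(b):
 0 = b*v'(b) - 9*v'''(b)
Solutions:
 v(b) = C1 + Integral(C2*airyai(3^(1/3)*b/3) + C3*airybi(3^(1/3)*b/3), b)


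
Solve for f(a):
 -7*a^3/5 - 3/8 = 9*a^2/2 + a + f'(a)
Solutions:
 f(a) = C1 - 7*a^4/20 - 3*a^3/2 - a^2/2 - 3*a/8


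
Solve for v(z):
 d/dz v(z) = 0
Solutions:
 v(z) = C1


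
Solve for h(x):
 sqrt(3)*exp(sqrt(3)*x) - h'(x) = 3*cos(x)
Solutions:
 h(x) = C1 + exp(sqrt(3)*x) - 3*sin(x)


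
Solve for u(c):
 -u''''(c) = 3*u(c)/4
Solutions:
 u(c) = (C1*sin(3^(1/4)*c/2) + C2*cos(3^(1/4)*c/2))*exp(-3^(1/4)*c/2) + (C3*sin(3^(1/4)*c/2) + C4*cos(3^(1/4)*c/2))*exp(3^(1/4)*c/2)


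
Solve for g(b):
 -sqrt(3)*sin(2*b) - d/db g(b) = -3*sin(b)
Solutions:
 g(b) = C1 - 3*cos(b) + sqrt(3)*cos(2*b)/2


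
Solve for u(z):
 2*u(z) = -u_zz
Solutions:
 u(z) = C1*sin(sqrt(2)*z) + C2*cos(sqrt(2)*z)


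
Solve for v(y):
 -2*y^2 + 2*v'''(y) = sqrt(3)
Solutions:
 v(y) = C1 + C2*y + C3*y^2 + y^5/60 + sqrt(3)*y^3/12


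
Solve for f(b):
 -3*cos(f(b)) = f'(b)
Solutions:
 f(b) = pi - asin((C1 + exp(6*b))/(C1 - exp(6*b)))
 f(b) = asin((C1 + exp(6*b))/(C1 - exp(6*b)))


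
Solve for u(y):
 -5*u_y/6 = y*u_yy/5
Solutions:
 u(y) = C1 + C2/y^(19/6)


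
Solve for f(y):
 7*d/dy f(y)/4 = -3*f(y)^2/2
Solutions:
 f(y) = 7/(C1 + 6*y)


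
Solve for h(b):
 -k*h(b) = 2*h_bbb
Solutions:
 h(b) = C1*exp(2^(2/3)*b*(-k)^(1/3)/2) + C2*exp(2^(2/3)*b*(-k)^(1/3)*(-1 + sqrt(3)*I)/4) + C3*exp(-2^(2/3)*b*(-k)^(1/3)*(1 + sqrt(3)*I)/4)


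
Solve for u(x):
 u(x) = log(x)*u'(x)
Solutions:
 u(x) = C1*exp(li(x))


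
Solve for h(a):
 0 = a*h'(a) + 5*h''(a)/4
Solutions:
 h(a) = C1 + C2*erf(sqrt(10)*a/5)


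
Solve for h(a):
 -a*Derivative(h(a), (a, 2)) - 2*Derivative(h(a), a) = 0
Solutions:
 h(a) = C1 + C2/a


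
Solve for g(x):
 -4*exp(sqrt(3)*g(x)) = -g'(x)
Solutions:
 g(x) = sqrt(3)*(2*log(-1/(C1 + 4*x)) - log(3))/6


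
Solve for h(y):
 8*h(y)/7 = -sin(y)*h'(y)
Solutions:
 h(y) = C1*(cos(y) + 1)^(4/7)/(cos(y) - 1)^(4/7)


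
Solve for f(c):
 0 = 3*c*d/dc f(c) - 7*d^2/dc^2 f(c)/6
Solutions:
 f(c) = C1 + C2*erfi(3*sqrt(7)*c/7)


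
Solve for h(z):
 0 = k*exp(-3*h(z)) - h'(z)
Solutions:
 h(z) = log(C1 + 3*k*z)/3
 h(z) = log((-3^(1/3) - 3^(5/6)*I)*(C1 + k*z)^(1/3)/2)
 h(z) = log((-3^(1/3) + 3^(5/6)*I)*(C1 + k*z)^(1/3)/2)


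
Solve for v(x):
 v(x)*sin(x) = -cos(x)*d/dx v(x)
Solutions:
 v(x) = C1*cos(x)


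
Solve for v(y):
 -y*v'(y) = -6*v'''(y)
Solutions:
 v(y) = C1 + Integral(C2*airyai(6^(2/3)*y/6) + C3*airybi(6^(2/3)*y/6), y)


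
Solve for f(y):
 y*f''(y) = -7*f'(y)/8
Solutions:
 f(y) = C1 + C2*y^(1/8)


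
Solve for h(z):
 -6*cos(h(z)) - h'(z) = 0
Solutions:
 h(z) = pi - asin((C1 + exp(12*z))/(C1 - exp(12*z)))
 h(z) = asin((C1 + exp(12*z))/(C1 - exp(12*z)))


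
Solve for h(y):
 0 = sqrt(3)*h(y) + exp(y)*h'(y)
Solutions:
 h(y) = C1*exp(sqrt(3)*exp(-y))


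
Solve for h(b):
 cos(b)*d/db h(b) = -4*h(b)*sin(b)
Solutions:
 h(b) = C1*cos(b)^4


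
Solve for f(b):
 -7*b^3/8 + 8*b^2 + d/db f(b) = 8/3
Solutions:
 f(b) = C1 + 7*b^4/32 - 8*b^3/3 + 8*b/3


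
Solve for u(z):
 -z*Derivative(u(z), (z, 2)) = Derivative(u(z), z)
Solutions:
 u(z) = C1 + C2*log(z)


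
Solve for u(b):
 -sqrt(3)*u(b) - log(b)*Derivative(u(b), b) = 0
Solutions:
 u(b) = C1*exp(-sqrt(3)*li(b))


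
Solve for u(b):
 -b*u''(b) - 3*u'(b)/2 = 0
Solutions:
 u(b) = C1 + C2/sqrt(b)


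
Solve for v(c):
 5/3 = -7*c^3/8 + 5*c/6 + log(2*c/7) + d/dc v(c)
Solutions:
 v(c) = C1 + 7*c^4/32 - 5*c^2/12 - c*log(c) + c*log(7/2) + 8*c/3


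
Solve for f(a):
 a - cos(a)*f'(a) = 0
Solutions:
 f(a) = C1 + Integral(a/cos(a), a)


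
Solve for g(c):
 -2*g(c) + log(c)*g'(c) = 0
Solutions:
 g(c) = C1*exp(2*li(c))


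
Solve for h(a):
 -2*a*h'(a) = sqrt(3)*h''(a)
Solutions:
 h(a) = C1 + C2*erf(3^(3/4)*a/3)


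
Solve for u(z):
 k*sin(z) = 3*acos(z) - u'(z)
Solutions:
 u(z) = C1 + k*cos(z) + 3*z*acos(z) - 3*sqrt(1 - z^2)


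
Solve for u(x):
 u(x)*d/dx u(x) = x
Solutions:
 u(x) = -sqrt(C1 + x^2)
 u(x) = sqrt(C1 + x^2)


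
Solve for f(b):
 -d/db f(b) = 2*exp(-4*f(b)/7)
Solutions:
 f(b) = 7*log(-I*(C1 - 8*b/7)^(1/4))
 f(b) = 7*log(I*(C1 - 8*b/7)^(1/4))
 f(b) = 7*log(-(C1 - 8*b/7)^(1/4))
 f(b) = 7*log(C1 - 8*b/7)/4


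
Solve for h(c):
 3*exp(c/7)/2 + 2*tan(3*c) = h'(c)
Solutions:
 h(c) = C1 + 21*exp(c/7)/2 - 2*log(cos(3*c))/3


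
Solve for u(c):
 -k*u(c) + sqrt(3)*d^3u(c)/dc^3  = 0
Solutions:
 u(c) = C1*exp(3^(5/6)*c*k^(1/3)/3) + C2*exp(c*k^(1/3)*(-3^(5/6) + 3*3^(1/3)*I)/6) + C3*exp(-c*k^(1/3)*(3^(5/6) + 3*3^(1/3)*I)/6)


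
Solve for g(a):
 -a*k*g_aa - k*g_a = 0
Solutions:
 g(a) = C1 + C2*log(a)


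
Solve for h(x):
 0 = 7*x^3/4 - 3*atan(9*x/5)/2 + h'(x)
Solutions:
 h(x) = C1 - 7*x^4/16 + 3*x*atan(9*x/5)/2 - 5*log(81*x^2 + 25)/12


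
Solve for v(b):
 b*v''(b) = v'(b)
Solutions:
 v(b) = C1 + C2*b^2


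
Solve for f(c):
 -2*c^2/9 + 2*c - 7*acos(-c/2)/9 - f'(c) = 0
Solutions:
 f(c) = C1 - 2*c^3/27 + c^2 - 7*c*acos(-c/2)/9 - 7*sqrt(4 - c^2)/9


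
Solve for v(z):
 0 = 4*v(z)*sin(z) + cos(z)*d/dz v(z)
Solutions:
 v(z) = C1*cos(z)^4


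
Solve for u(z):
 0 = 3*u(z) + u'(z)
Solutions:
 u(z) = C1*exp(-3*z)


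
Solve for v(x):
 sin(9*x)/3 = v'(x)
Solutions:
 v(x) = C1 - cos(9*x)/27


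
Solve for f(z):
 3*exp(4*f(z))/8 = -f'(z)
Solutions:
 f(z) = log(-(1/(C1 + 3*z))^(1/4)) + log(2)/4
 f(z) = log(1/(C1 + 3*z))/4 + log(2)/4
 f(z) = log(-I*(1/(C1 + 3*z))^(1/4)) + log(2)/4
 f(z) = log(I*(1/(C1 + 3*z))^(1/4)) + log(2)/4


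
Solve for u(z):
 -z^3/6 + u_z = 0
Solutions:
 u(z) = C1 + z^4/24


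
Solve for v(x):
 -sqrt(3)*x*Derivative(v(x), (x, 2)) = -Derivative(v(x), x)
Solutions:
 v(x) = C1 + C2*x^(sqrt(3)/3 + 1)


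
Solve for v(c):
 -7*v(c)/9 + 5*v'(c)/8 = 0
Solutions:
 v(c) = C1*exp(56*c/45)


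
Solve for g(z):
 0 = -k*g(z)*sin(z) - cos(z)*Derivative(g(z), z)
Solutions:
 g(z) = C1*exp(k*log(cos(z)))


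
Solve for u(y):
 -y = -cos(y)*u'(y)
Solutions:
 u(y) = C1 + Integral(y/cos(y), y)


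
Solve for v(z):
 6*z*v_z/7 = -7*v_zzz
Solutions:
 v(z) = C1 + Integral(C2*airyai(-42^(1/3)*z/7) + C3*airybi(-42^(1/3)*z/7), z)


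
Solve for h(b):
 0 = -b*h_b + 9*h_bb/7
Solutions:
 h(b) = C1 + C2*erfi(sqrt(14)*b/6)


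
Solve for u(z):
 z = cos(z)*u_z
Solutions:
 u(z) = C1 + Integral(z/cos(z), z)


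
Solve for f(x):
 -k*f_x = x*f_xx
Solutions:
 f(x) = C1 + x^(1 - re(k))*(C2*sin(log(x)*Abs(im(k))) + C3*cos(log(x)*im(k)))


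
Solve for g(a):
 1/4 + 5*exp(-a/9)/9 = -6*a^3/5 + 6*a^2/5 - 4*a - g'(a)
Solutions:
 g(a) = C1 - 3*a^4/10 + 2*a^3/5 - 2*a^2 - a/4 + 5*exp(-a/9)


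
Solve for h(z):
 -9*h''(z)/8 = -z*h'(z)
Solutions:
 h(z) = C1 + C2*erfi(2*z/3)


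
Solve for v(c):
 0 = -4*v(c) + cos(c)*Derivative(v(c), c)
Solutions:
 v(c) = C1*(sin(c)^2 + 2*sin(c) + 1)/(sin(c)^2 - 2*sin(c) + 1)


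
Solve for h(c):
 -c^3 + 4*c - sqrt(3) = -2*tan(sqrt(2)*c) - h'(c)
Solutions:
 h(c) = C1 + c^4/4 - 2*c^2 + sqrt(3)*c + sqrt(2)*log(cos(sqrt(2)*c))


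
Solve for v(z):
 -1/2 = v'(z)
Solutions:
 v(z) = C1 - z/2


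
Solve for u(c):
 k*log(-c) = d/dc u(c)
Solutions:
 u(c) = C1 + c*k*log(-c) - c*k


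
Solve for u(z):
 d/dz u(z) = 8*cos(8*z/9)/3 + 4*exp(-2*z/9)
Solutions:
 u(z) = C1 + 3*sin(8*z/9) - 18*exp(-2*z/9)


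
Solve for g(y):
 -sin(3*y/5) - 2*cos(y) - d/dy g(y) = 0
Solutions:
 g(y) = C1 - 2*sin(y) + 5*cos(3*y/5)/3


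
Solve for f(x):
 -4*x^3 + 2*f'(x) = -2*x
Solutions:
 f(x) = C1 + x^4/2 - x^2/2


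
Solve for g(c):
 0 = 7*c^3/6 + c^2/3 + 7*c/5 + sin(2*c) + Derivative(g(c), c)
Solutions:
 g(c) = C1 - 7*c^4/24 - c^3/9 - 7*c^2/10 + cos(2*c)/2


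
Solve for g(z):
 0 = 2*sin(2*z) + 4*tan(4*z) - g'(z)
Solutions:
 g(z) = C1 - log(cos(4*z)) - cos(2*z)


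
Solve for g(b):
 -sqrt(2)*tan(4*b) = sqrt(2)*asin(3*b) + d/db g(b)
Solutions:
 g(b) = C1 - sqrt(2)*(b*asin(3*b) + sqrt(1 - 9*b^2)/3) + sqrt(2)*log(cos(4*b))/4


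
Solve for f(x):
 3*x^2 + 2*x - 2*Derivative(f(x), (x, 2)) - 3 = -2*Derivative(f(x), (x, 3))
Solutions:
 f(x) = C1 + C2*x + C3*exp(x) + x^4/8 + 2*x^3/3 + 5*x^2/4


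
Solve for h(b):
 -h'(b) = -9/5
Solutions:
 h(b) = C1 + 9*b/5


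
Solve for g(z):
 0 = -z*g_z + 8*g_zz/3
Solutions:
 g(z) = C1 + C2*erfi(sqrt(3)*z/4)


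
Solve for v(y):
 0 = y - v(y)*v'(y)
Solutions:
 v(y) = -sqrt(C1 + y^2)
 v(y) = sqrt(C1 + y^2)


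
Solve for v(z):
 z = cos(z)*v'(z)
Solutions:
 v(z) = C1 + Integral(z/cos(z), z)


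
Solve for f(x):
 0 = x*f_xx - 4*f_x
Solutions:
 f(x) = C1 + C2*x^5


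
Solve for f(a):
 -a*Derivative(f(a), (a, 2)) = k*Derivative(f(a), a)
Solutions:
 f(a) = C1 + a^(1 - re(k))*(C2*sin(log(a)*Abs(im(k))) + C3*cos(log(a)*im(k)))


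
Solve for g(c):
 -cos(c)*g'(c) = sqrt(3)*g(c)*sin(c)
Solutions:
 g(c) = C1*cos(c)^(sqrt(3))


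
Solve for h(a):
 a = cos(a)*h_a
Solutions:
 h(a) = C1 + Integral(a/cos(a), a)


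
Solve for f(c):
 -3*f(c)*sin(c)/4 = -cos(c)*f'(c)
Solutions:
 f(c) = C1/cos(c)^(3/4)


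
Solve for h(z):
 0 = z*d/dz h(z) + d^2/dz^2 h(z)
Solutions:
 h(z) = C1 + C2*erf(sqrt(2)*z/2)


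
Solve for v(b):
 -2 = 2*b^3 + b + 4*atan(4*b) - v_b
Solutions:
 v(b) = C1 + b^4/2 + b^2/2 + 4*b*atan(4*b) + 2*b - log(16*b^2 + 1)/2


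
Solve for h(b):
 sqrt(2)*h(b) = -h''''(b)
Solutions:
 h(b) = (C1*sin(2^(5/8)*b/2) + C2*cos(2^(5/8)*b/2))*exp(-2^(5/8)*b/2) + (C3*sin(2^(5/8)*b/2) + C4*cos(2^(5/8)*b/2))*exp(2^(5/8)*b/2)
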